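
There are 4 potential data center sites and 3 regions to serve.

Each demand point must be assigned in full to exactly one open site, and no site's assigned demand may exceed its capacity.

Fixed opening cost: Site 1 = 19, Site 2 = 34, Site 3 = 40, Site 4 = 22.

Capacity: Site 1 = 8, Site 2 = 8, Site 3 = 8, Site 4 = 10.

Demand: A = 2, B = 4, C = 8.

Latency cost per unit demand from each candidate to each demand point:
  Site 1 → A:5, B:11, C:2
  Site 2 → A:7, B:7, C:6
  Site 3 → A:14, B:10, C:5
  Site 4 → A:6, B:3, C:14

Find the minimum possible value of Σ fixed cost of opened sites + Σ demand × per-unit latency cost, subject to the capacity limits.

Open {Site 1, Site 4}; cheapest assignment that respects the capacities:
  Site 1 (cap 8, load 8): C — cost 8×2 = 16
  Site 4 (cap 10, load 6): A, B — cost 2×6 + 4×3 = 24
  Shipping 40, fixed 41 → total 81.
  Any other capacity-feasible assignment to {Site 1, Site 4} ships for at least 40.
Compare {Site 1, Site 2}: its best feasible assignment gives total 111.
Compare {Site 1, Site 2, Site 4}: its best feasible assignment gives total 115.
Every other set of open sites that can feasibly serve all demand totals ≥ 111 even under its best assignment. Minimum: 81.

81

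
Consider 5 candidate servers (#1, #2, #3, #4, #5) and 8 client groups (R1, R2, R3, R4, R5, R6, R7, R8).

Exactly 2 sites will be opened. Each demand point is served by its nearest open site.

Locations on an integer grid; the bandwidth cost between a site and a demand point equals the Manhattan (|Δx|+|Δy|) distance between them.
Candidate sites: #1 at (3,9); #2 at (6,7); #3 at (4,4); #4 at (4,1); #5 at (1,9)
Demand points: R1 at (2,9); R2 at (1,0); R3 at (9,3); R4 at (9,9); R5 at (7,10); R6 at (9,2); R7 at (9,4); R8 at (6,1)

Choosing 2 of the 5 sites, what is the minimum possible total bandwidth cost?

Open {#1, #4}.
  R1→#1 1, R2→#4 4, R3→#4 7, R4→#1 6, R5→#1 5, R6→#4 6, R7→#4 8, R8→#4 2  ⇒ total 39.
Compare {#2, #4}: total 40.
Compare {#1, #3}: total 42.
No size-2 selection does better; minimum is 39.

39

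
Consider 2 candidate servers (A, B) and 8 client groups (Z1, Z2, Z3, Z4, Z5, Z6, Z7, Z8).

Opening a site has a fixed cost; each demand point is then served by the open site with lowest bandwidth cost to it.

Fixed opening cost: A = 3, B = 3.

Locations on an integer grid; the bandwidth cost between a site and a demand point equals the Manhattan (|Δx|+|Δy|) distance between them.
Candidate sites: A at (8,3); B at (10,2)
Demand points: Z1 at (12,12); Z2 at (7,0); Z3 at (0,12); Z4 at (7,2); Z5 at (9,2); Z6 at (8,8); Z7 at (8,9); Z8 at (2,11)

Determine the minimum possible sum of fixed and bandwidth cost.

66

Open {A}: assign each demand point to its cheapest open site.
  Z1→A 13, Z2→A 4, Z3→A 17, Z4→A 2, Z5→A 2, Z6→A 5, Z7→A 6, Z8→A 14
  bandwidth cost 63, fixed 3 → total 66.
Compare {A, B}: bandwidth cost 61 + fixed 6 = 67.
Compare {B}: bandwidth cost 75 + fixed 3 = 78.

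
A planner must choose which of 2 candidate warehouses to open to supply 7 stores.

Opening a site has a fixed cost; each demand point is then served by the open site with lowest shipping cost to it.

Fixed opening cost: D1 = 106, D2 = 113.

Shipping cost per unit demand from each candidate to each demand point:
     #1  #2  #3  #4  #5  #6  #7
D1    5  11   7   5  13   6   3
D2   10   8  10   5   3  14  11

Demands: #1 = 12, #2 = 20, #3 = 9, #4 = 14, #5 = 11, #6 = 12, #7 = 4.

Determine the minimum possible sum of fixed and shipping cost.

Open {D1, D2}: assign each demand point to its cheapest open site.
  #1→D1 12×5=60, #2→D2 20×8=160, #3→D1 9×7=63, #4→D1 14×5=70, #5→D2 11×3=33, #6→D1 12×6=72, #7→D1 4×3=12
  shipping cost 470, fixed 219 → total 689.
Compare {D1}: shipping cost 640 + fixed 106 = 746.
Compare {D2}: shipping cost 685 + fixed 113 = 798.

689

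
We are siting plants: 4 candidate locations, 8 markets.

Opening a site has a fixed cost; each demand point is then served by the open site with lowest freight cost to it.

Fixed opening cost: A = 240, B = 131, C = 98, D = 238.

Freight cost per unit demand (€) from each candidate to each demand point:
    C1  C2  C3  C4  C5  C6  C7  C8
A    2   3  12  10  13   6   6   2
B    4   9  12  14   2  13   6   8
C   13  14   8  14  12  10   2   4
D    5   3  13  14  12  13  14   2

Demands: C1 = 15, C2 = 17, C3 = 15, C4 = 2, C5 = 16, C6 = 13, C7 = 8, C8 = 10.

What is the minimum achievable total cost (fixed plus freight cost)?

Open {B, C}: assign each demand point to its cheapest open site.
  C1→B 15×4=60, C2→B 17×9=153, C3→C 15×8=120, C4→B 2×14=28, C5→B 16×2=32, C6→C 13×10=130, C7→C 8×2=16, C8→C 10×4=40
  freight cost 579, fixed 229 → total 808.
Compare {A, B}: freight cost 459 + fixed 371 = 830.
Compare {A, B, C}: freight cost 367 + fixed 469 = 836.
Compare {A, C}: freight cost 527 + fixed 338 = 865.
All other subsets cost ≥ 830. Minimum total cost: 808.

808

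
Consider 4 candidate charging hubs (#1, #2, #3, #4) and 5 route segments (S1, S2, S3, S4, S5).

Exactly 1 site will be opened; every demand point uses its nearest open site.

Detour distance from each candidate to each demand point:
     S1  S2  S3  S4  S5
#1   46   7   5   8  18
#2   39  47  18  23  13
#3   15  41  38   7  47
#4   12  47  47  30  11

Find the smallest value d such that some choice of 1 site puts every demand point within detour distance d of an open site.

46

Open {#1}.
  Farthest demand point is S1 at detour distance 46 (to #1); all others are ≤ 46.
With {#2} the worst case is 47.
With {#3} the worst case is 47.
No size-1 selection achieves below 46.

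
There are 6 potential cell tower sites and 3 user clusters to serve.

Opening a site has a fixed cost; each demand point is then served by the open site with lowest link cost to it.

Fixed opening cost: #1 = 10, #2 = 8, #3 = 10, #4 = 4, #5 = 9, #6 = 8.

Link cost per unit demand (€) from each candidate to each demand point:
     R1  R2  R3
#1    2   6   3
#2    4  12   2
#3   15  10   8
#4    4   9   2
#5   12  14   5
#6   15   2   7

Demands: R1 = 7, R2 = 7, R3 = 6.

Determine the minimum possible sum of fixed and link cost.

Open {#1, #4, #6}: assign each demand point to its cheapest open site.
  R1→#1 7×2=14, R2→#6 7×2=14, R3→#4 6×2=12
  link cost 40, fixed 22 → total 62.
Compare {#1, #6}: link cost 46 + fixed 18 = 64.
Compare {#4, #6}: link cost 54 + fixed 12 = 66.
Compare {#1, #2, #6}: link cost 40 + fixed 26 = 66.
All other subsets cost ≥ 64. Minimum total cost: 62.

62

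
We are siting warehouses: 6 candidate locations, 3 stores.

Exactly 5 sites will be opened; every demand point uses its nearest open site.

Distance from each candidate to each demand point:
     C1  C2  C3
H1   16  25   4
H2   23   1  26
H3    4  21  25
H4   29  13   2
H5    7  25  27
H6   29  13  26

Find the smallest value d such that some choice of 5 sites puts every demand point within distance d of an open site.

4

Open {H1, H2, H3, H4, H5}.
  Farthest demand point is C1 at distance 4 (to H3); all others are ≤ 4.
With {H1, H2, H3, H4, H6} the worst case is 4.
With {H1, H2, H3, H5, H6} the worst case is 4.
No size-5 selection achieves below 4.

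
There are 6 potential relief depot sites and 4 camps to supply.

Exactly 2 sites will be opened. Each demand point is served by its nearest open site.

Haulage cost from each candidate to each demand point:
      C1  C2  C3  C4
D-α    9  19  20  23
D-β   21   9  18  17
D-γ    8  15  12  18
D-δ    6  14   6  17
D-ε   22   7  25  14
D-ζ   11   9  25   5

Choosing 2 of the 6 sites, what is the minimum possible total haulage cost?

Open {D-δ, D-ζ}.
  C1→D-δ 6, C2→D-ζ 9, C3→D-δ 6, C4→D-ζ 5  ⇒ total 26.
Compare {D-δ, D-ε}: total 33.
Compare {D-γ, D-ζ}: total 34.
No size-2 selection does better; minimum is 26.

26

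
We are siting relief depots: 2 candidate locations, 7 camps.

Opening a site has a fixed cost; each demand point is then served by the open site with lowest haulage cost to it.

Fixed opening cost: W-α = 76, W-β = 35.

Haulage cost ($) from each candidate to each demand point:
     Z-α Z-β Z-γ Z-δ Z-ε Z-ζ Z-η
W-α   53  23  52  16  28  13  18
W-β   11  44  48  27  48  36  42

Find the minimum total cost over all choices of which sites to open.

268

Open {W-α, W-β}: assign each demand point to its cheapest open site.
  Z-α→W-β 11, Z-β→W-α 23, Z-γ→W-β 48, Z-δ→W-α 16, Z-ε→W-α 28, Z-ζ→W-α 13, Z-η→W-α 18
  haulage cost 157, fixed 111 → total 268.
Compare {W-α}: haulage cost 203 + fixed 76 = 279.
Compare {W-β}: haulage cost 256 + fixed 35 = 291.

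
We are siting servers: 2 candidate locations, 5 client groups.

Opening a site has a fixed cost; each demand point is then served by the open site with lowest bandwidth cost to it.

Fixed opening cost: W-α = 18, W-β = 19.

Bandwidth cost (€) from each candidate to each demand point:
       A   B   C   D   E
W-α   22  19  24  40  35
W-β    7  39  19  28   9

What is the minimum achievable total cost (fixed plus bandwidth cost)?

119

Open {W-α, W-β}: assign each demand point to its cheapest open site.
  A→W-β 7, B→W-α 19, C→W-β 19, D→W-β 28, E→W-β 9
  bandwidth cost 82, fixed 37 → total 119.
Compare {W-β}: bandwidth cost 102 + fixed 19 = 121.
Compare {W-α}: bandwidth cost 140 + fixed 18 = 158.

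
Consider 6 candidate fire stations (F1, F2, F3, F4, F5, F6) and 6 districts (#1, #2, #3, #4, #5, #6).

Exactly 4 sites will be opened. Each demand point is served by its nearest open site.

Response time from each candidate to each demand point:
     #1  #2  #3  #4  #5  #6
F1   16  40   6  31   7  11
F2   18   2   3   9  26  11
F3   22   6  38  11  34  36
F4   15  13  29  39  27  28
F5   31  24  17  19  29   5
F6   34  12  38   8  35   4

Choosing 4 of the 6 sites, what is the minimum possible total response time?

39

Open {F1, F2, F4, F6}.
  #1→F4 15, #2→F2 2, #3→F2 3, #4→F6 8, #5→F1 7, #6→F6 4  ⇒ total 39.
Compare {F1, F2, F3, F6}: total 40.
Compare {F1, F2, F5, F6}: total 40.
No size-4 selection does better; minimum is 39.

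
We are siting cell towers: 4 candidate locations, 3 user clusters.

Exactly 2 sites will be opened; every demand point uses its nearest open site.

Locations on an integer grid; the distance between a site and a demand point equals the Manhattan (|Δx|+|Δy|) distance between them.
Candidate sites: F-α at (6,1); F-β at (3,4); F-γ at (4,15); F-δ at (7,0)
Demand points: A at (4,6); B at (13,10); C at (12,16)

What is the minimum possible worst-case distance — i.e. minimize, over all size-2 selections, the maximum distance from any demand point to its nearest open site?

Open {F-α, F-γ}.
  Farthest demand point is B at distance 14 (to F-γ); all others are ≤ 14.
With {F-β, F-γ} the worst case is 14.
With {F-γ, F-δ} the worst case is 14.
No size-2 selection achieves below 14.

14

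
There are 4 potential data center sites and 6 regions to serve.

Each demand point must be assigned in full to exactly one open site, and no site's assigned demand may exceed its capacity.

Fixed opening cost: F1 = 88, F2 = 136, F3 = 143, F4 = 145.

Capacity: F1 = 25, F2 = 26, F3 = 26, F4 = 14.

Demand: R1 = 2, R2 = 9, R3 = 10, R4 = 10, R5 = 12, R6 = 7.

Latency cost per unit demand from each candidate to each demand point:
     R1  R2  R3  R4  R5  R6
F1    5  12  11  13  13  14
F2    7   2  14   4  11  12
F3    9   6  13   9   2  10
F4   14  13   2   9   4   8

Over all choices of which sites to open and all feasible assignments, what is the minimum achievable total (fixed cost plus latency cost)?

593

Open {F2, F3}; cheapest assignment that respects the capacities:
  F2 (cap 26, load 26): R2, R4, R6 — cost 9×2 + 10×4 + 7×12 = 142
  F3 (cap 26, load 24): R1, R3, R5 — cost 2×9 + 10×13 + 12×2 = 172
  Shipping 314, fixed 279 → total 593.
  Any other capacity-feasible assignment to {F2, F3} ships for at least 314.
Compare {F2, F3, F4}: its best feasible assignment gives total 610.
Compare {F1, F2, F3}: its best feasible assignment gives total 639.
Every other set of open sites that can feasibly serve all demand totals ≥ 610 even under its best assignment. Minimum: 593.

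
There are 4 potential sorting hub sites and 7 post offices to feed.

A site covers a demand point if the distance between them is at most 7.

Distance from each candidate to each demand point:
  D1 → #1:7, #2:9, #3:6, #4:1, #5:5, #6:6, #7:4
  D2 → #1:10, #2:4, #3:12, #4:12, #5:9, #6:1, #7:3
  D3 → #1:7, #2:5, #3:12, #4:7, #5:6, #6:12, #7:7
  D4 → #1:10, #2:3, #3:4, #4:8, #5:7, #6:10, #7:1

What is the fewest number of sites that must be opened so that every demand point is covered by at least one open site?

2

Coverage sets (demand points within 7 of each site):
  D1: {#1, #3, #4, #5, #6, #7}
  D2: {#2, #6, #7}
  D3: {#1, #2, #4, #5, #7}
  D4: {#2, #3, #5, #7}
No single site covers all 7 demand points.
But {D1, D2} covers everything, so the minimum is 2.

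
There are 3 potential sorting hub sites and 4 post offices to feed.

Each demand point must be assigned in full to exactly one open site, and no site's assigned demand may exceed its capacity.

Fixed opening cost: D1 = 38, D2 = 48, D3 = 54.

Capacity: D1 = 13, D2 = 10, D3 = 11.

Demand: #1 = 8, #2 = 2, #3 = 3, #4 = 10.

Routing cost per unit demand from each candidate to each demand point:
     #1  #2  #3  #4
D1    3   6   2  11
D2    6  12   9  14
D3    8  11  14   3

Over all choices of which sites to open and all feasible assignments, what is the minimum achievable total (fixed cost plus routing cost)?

Open {D1, D3}; cheapest assignment that respects the capacities:
  D1 (cap 13, load 13): #1, #2, #3 — cost 8×3 + 2×6 + 3×2 = 42
  D3 (cap 11, load 10): #4 — cost 10×3 = 30
  Shipping 72, fixed 92 → total 164.
  Any other capacity-feasible assignment to {D1, D3} ships for at least 72.
Compare {D1, D2, D3}: its best feasible assignment gives total 212.
Compare {D1, D2}: its best feasible assignment gives total 268.
Every other set of open sites that can feasibly serve all demand totals ≥ 212 even under its best assignment. Minimum: 164.

164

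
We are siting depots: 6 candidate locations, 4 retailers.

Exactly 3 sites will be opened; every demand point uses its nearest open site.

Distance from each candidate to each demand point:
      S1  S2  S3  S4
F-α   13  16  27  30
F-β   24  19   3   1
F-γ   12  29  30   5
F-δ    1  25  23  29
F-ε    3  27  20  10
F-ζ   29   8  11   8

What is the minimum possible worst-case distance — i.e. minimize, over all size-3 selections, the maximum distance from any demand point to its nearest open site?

8

Open {F-β, F-δ, F-ζ}.
  Farthest demand point is S2 at distance 8 (to F-ζ); all others are ≤ 8.
With {F-β, F-ε, F-ζ} the worst case is 8.
With {F-α, F-δ, F-ζ} the worst case is 11.
No size-3 selection achieves below 8.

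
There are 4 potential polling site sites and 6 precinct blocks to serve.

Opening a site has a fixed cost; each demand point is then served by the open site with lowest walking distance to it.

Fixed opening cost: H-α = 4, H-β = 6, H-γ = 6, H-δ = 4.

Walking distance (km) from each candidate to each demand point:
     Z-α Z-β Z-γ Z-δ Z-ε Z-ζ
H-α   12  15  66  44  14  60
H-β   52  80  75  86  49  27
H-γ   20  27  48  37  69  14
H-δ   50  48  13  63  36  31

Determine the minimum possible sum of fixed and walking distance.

119

Open {H-α, H-γ, H-δ}: assign each demand point to its cheapest open site.
  Z-α→H-α 12, Z-β→H-α 15, Z-γ→H-δ 13, Z-δ→H-γ 37, Z-ε→H-α 14, Z-ζ→H-γ 14
  walking distance 105, fixed 14 → total 119.
Compare {H-α, H-β, H-γ, H-δ}: walking distance 105 + fixed 20 = 125.
Compare {H-α, H-δ}: walking distance 129 + fixed 8 = 137.
Compare {H-α, H-β, H-δ}: walking distance 125 + fixed 14 = 139.
All other subsets cost ≥ 125. Minimum total cost: 119.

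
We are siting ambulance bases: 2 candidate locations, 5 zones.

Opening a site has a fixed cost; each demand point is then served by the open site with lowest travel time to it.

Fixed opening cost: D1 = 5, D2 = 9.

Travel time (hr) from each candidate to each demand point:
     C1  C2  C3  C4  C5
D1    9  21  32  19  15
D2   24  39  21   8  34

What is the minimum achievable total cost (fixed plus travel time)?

88

Open {D1, D2}: assign each demand point to its cheapest open site.
  C1→D1 9, C2→D1 21, C3→D2 21, C4→D2 8, C5→D1 15
  travel time 74, fixed 14 → total 88.
Compare {D1}: travel time 96 + fixed 5 = 101.
Compare {D2}: travel time 126 + fixed 9 = 135.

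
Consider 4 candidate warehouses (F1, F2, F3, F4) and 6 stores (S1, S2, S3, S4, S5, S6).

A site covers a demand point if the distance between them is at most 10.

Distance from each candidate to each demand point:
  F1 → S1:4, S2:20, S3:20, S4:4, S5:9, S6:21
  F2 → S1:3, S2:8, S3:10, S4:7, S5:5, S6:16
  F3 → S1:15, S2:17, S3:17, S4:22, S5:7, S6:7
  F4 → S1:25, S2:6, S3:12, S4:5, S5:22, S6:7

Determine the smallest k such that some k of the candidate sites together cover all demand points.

2

Coverage sets (demand points within 10 of each site):
  F1: {S1, S4, S5}
  F2: {S1, S2, S3, S4, S5}
  F3: {S5, S6}
  F4: {S2, S4, S6}
No single site covers all 6 demand points.
But {F2, F3} covers everything, so the minimum is 2.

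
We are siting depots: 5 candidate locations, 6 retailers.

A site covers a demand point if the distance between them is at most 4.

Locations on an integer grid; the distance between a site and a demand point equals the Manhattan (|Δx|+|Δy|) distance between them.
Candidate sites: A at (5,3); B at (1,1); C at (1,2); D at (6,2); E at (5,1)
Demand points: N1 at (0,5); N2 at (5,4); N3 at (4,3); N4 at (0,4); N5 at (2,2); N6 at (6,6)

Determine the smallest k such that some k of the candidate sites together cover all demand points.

Coverage sets (demand points within 4 of each site):
  A: {N2, N3, N5, N6}
  B: {N4, N5}
  C: {N1, N3, N4, N5}
  D: {N2, N3, N5, N6}
  E: {N2, N3, N5}
No single site covers all 6 demand points.
But {A, C} covers everything, so the minimum is 2.

2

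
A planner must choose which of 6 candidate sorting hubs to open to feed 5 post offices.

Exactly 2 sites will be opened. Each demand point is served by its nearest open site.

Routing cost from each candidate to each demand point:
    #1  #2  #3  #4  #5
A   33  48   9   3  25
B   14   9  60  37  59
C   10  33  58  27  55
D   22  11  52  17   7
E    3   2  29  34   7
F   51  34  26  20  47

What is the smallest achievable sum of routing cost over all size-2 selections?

24

Open {A, E}.
  #1→E 3, #2→E 2, #3→A 9, #4→A 3, #5→E 7  ⇒ total 24.
Compare {A, D}: total 52.
Compare {D, E}: total 58.
No size-2 selection does better; minimum is 24.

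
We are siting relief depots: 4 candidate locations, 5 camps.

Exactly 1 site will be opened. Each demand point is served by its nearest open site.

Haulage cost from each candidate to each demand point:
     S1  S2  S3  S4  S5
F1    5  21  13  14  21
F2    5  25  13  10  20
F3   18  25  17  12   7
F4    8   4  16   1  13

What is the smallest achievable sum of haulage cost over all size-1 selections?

Open {F4}.
  S1→F4 8, S2→F4 4, S3→F4 16, S4→F4 1, S5→F4 13  ⇒ total 42.
Compare {F2}: total 73.
Compare {F1}: total 74.
No size-1 selection does better; minimum is 42.

42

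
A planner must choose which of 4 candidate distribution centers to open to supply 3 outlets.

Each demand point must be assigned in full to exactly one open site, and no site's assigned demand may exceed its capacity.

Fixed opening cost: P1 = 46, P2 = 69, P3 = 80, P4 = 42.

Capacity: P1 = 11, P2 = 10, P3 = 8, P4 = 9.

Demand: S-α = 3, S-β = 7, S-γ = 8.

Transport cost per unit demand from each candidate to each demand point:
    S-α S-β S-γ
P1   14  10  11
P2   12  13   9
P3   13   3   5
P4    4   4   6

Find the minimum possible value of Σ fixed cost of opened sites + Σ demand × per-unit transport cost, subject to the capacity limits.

Open {P1, P4}; cheapest assignment that respects the capacities:
  P1 (cap 11, load 11): S-α, S-γ — cost 3×14 + 8×11 = 130
  P4 (cap 9, load 7): S-β — cost 7×4 = 28
  Shipping 158, fixed 88 → total 246.
  Any other capacity-feasible assignment to {P1, P4} ships for at least 158.
Compare {P1, P3}: its best feasible assignment gives total 277.
Compare {P1, P3, P4}: its best feasible assignment gives total 278.
Every other set of open sites that can feasibly serve all demand totals ≥ 277 even under its best assignment. Minimum: 246.

246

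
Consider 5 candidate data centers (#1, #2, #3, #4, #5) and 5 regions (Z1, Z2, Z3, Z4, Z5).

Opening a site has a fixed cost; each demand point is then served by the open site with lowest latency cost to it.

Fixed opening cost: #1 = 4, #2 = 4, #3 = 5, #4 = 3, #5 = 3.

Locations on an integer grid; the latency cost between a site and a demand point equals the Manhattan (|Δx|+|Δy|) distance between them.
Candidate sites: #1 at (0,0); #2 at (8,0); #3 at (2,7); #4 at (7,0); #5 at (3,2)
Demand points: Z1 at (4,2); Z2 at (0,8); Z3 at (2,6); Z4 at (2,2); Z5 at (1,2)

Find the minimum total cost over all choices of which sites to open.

Open {#3, #5}: assign each demand point to its cheapest open site.
  Z1→#5 1, Z2→#3 3, Z3→#3 1, Z4→#5 1, Z5→#5 2
  latency cost 8, fixed 8 → total 16.
Compare {#3, #4, #5}: latency cost 8 + fixed 11 = 19.
Compare {#1, #3, #5}: latency cost 8 + fixed 12 = 20.
Compare {#2, #3, #5}: latency cost 8 + fixed 12 = 20.
All other subsets cost ≥ 19. Minimum total cost: 16.

16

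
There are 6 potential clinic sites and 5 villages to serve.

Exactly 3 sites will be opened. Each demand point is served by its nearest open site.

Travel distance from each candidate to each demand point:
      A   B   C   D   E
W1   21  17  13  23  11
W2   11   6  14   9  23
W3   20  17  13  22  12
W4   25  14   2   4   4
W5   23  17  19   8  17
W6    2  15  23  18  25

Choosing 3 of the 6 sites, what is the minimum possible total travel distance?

18

Open {W2, W4, W6}.
  A→W6 2, B→W2 6, C→W4 2, D→W4 4, E→W4 4  ⇒ total 18.
Compare {W1, W4, W6}: total 26.
Compare {W3, W4, W6}: total 26.
No size-3 selection does better; minimum is 18.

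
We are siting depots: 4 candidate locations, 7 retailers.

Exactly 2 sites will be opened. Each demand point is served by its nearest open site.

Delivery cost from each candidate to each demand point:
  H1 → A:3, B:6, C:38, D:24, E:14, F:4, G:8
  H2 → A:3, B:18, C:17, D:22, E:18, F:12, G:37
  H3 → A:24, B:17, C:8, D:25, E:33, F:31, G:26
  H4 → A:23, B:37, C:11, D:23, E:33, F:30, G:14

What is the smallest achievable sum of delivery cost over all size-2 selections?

Open {H1, H3}.
  A→H1 3, B→H1 6, C→H3 8, D→H1 24, E→H1 14, F→H1 4, G→H1 8  ⇒ total 67.
Compare {H1, H4}: total 69.
Compare {H1, H2}: total 74.
No size-2 selection does better; minimum is 67.

67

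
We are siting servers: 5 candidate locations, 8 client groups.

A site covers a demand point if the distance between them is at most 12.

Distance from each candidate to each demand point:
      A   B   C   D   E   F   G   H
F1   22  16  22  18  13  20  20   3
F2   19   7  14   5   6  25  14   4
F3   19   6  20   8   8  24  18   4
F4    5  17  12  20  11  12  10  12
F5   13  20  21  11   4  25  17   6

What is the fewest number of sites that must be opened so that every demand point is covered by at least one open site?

Coverage sets (demand points within 12 of each site):
  F1: {H}
  F2: {B, D, E, H}
  F3: {B, D, E, H}
  F4: {A, C, E, F, G, H}
  F5: {D, E, H}
No single site covers all 8 demand points.
But {F2, F4} covers everything, so the minimum is 2.

2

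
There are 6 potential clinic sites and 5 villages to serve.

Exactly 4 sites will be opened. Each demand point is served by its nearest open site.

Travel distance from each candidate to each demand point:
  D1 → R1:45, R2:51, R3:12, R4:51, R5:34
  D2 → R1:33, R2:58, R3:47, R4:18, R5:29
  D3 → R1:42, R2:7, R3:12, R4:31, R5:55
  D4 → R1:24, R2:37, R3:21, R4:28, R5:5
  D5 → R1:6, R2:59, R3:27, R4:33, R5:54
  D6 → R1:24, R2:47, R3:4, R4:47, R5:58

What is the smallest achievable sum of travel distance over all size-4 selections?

48

Open {D2, D3, D4, D5}.
  R1→D5 6, R2→D3 7, R3→D3 12, R4→D2 18, R5→D4 5  ⇒ total 48.
Compare {D3, D4, D5, D6}: total 50.
Compare {D1, D3, D4, D5}: total 58.
No size-4 selection does better; minimum is 48.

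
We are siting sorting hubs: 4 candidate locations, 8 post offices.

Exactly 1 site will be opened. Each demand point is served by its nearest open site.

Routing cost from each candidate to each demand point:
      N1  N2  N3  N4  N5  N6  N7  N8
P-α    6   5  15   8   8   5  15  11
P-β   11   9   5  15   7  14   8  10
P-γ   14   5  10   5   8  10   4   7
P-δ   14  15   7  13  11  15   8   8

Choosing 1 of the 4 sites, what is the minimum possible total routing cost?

Open {P-γ}.
  N1→P-γ 14, N2→P-γ 5, N3→P-γ 10, N4→P-γ 5, N5→P-γ 8, N6→P-γ 10, N7→P-γ 4, N8→P-γ 7  ⇒ total 63.
Compare {P-α}: total 73.
Compare {P-β}: total 79.
No size-1 selection does better; minimum is 63.

63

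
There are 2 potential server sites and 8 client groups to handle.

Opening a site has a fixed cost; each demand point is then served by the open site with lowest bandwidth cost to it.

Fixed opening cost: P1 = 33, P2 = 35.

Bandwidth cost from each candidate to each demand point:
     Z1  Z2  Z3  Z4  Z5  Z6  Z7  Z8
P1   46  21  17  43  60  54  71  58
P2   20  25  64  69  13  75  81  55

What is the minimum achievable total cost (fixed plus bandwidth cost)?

362

Open {P1, P2}: assign each demand point to its cheapest open site.
  Z1→P2 20, Z2→P1 21, Z3→P1 17, Z4→P1 43, Z5→P2 13, Z6→P1 54, Z7→P1 71, Z8→P2 55
  bandwidth cost 294, fixed 68 → total 362.
Compare {P1}: bandwidth cost 370 + fixed 33 = 403.
Compare {P2}: bandwidth cost 402 + fixed 35 = 437.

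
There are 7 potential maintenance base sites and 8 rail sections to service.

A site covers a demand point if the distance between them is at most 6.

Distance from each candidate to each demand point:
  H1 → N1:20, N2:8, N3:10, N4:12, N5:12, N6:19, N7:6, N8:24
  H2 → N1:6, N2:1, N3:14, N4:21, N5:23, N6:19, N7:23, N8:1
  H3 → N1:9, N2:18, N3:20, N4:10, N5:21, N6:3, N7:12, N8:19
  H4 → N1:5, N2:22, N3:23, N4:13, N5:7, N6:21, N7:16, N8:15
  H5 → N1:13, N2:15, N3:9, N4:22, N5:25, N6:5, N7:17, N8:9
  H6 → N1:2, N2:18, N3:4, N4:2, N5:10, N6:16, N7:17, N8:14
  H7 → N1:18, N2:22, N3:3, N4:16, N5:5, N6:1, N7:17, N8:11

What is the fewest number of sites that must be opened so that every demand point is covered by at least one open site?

4

Coverage sets (demand points within 6 of each site):
  H1: {N7}
  H2: {N1, N2, N8}
  H3: {N6}
  H4: {N1}
  H5: {N6}
  H6: {N1, N3, N4}
  H7: {N3, N5, N6}
No 3 sites suffice: every size-3 union leaves at least one demand point uncovered.
But {H1, H2, H6, H7} covers everything, so the minimum is 4.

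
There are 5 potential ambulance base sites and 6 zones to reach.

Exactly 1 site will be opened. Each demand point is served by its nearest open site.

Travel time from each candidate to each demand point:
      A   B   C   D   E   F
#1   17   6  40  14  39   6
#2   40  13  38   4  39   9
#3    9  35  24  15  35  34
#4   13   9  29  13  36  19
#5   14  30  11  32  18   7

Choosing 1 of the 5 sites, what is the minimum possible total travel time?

112

Open {#5}.
  A→#5 14, B→#5 30, C→#5 11, D→#5 32, E→#5 18, F→#5 7  ⇒ total 112.
Compare {#4}: total 119.
Compare {#1}: total 122.
No size-1 selection does better; minimum is 112.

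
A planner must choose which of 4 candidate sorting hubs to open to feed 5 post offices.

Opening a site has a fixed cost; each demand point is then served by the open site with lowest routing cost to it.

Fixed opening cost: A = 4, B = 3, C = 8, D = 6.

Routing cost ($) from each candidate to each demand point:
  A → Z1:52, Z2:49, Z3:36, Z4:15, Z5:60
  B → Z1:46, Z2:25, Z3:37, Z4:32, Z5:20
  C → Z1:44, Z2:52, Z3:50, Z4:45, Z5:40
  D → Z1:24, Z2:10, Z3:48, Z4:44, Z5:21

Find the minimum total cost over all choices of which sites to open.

116

Open {A, D}: assign each demand point to its cheapest open site.
  Z1→D 24, Z2→D 10, Z3→A 36, Z4→A 15, Z5→D 21
  routing cost 106, fixed 10 → total 116.
Compare {A, B, D}: routing cost 105 + fixed 13 = 118.
Compare {A, C, D}: routing cost 106 + fixed 18 = 124.
Compare {A, B, C, D}: routing cost 105 + fixed 21 = 126.
All other subsets cost ≥ 118. Minimum total cost: 116.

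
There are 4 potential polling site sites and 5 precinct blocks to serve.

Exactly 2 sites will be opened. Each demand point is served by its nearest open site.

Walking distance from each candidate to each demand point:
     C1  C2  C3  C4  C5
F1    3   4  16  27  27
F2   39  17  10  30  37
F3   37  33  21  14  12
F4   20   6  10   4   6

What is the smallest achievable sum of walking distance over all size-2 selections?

Open {F1, F4}.
  C1→F1 3, C2→F1 4, C3→F4 10, C4→F4 4, C5→F4 6  ⇒ total 27.
Compare {F2, F4}: total 46.
Compare {F3, F4}: total 46.
No size-2 selection does better; minimum is 27.

27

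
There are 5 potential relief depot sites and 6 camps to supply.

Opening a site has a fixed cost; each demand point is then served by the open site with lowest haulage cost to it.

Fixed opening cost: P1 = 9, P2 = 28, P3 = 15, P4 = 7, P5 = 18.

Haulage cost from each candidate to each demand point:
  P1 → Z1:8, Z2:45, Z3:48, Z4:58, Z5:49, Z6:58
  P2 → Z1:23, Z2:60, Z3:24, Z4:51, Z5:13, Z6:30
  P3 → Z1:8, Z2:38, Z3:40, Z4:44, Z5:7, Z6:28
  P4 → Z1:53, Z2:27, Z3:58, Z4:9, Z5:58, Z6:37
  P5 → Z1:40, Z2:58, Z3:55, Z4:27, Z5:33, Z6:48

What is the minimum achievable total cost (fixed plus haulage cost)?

Open {P3, P4}: assign each demand point to its cheapest open site.
  Z1→P3 8, Z2→P4 27, Z3→P3 40, Z4→P4 9, Z5→P3 7, Z6→P3 28
  haulage cost 119, fixed 22 → total 141.
Compare {P1, P3, P4}: haulage cost 119 + fixed 31 = 150.
Compare {P2, P3, P4}: haulage cost 103 + fixed 50 = 153.
Compare {P1, P2, P4}: haulage cost 111 + fixed 44 = 155.
All other subsets cost ≥ 150. Minimum total cost: 141.

141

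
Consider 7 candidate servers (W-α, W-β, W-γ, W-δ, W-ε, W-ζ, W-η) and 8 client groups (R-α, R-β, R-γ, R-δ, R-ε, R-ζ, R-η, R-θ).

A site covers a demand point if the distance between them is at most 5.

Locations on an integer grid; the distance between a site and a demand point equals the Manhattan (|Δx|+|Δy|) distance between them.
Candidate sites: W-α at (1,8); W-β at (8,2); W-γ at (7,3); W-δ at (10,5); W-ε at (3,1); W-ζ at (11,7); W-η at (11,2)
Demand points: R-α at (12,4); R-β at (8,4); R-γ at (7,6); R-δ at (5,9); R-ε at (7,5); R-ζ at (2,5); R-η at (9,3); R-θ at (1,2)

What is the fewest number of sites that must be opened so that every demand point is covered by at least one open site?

3

Coverage sets (demand points within 5 of each site):
  W-α: {R-δ, R-ζ}
  W-β: {R-β, R-γ, R-ε, R-η}
  W-γ: {R-β, R-γ, R-ε, R-η}
  W-δ: {R-α, R-β, R-γ, R-ε, R-η}
  W-ε: {R-ζ, R-θ}
  W-ζ: {R-α, R-γ}
  W-η: {R-α, R-β, R-η}
No 2 sites suffice: every size-2 union leaves at least one demand point uncovered.
But {W-α, W-δ, W-ε} covers everything, so the minimum is 3.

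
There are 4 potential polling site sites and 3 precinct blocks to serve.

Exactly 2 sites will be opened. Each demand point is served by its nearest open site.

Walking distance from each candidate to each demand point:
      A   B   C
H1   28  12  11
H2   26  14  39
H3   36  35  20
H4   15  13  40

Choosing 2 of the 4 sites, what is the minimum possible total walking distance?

38

Open {H1, H4}.
  A→H4 15, B→H1 12, C→H1 11  ⇒ total 38.
Compare {H3, H4}: total 48.
Compare {H1, H2}: total 49.
No size-2 selection does better; minimum is 38.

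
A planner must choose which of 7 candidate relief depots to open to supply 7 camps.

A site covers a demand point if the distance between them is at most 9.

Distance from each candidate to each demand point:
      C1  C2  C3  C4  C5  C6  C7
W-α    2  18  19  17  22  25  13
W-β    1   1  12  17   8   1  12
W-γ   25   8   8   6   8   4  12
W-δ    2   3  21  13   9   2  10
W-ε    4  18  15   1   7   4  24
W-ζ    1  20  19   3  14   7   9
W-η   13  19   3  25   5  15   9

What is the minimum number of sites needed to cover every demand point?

Coverage sets (demand points within 9 of each site):
  W-α: {C1}
  W-β: {C1, C2, C5, C6}
  W-γ: {C2, C3, C4, C5, C6}
  W-δ: {C1, C2, C5, C6}
  W-ε: {C1, C4, C5, C6}
  W-ζ: {C1, C4, C6, C7}
  W-η: {C3, C5, C7}
No single site covers all 7 demand points.
But {W-γ, W-ζ} covers everything, so the minimum is 2.

2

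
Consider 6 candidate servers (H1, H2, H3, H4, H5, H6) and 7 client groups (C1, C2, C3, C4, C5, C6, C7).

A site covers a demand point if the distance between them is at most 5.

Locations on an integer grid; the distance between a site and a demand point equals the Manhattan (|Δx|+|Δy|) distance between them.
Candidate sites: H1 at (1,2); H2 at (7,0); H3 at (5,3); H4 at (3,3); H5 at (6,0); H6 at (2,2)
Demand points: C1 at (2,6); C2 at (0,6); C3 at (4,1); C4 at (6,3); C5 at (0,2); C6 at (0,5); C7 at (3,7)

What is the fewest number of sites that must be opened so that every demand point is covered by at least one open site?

2

Coverage sets (demand points within 5 of each site):
  H1: {C1, C2, C3, C5, C6}
  H2: {C3, C4}
  H3: {C3, C4}
  H4: {C1, C3, C4, C5, C6, C7}
  H5: {C3, C4}
  H6: {C1, C3, C4, C5, C6}
No single site covers all 7 demand points.
But {H1, H4} covers everything, so the minimum is 2.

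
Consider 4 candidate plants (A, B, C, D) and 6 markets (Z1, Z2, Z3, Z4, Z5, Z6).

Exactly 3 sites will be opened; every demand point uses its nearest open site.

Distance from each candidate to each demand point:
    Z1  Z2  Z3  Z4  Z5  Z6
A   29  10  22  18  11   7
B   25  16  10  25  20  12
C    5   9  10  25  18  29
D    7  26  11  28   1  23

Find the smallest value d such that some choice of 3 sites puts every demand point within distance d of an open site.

Open {A, B, C}.
  Farthest demand point is Z4 at distance 18 (to A); all others are ≤ 18.
With {A, B, D} the worst case is 18.
With {A, C, D} the worst case is 18.
No size-3 selection achieves below 18.

18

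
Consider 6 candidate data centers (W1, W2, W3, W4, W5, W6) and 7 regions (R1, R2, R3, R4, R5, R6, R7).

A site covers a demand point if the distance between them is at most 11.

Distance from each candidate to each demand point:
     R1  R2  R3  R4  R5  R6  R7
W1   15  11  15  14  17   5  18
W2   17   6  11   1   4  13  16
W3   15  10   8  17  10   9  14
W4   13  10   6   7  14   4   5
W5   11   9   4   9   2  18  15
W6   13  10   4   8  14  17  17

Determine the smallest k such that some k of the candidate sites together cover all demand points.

2

Coverage sets (demand points within 11 of each site):
  W1: {R2, R6}
  W2: {R2, R3, R4, R5}
  W3: {R2, R3, R5, R6}
  W4: {R2, R3, R4, R6, R7}
  W5: {R1, R2, R3, R4, R5}
  W6: {R2, R3, R4}
No single site covers all 7 demand points.
But {W4, W5} covers everything, so the minimum is 2.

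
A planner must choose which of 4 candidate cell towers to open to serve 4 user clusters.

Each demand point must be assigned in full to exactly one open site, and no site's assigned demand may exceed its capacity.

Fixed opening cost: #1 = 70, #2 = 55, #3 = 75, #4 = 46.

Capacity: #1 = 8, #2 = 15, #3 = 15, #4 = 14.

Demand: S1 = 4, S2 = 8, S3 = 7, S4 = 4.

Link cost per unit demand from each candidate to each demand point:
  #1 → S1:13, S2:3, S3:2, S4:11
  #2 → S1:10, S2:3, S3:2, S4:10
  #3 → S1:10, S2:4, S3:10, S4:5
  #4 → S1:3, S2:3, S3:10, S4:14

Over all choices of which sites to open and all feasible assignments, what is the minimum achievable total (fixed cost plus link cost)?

191

Open {#2, #4}; cheapest assignment that respects the capacities:
  #2 (cap 15, load 11): S3, S4 — cost 7×2 + 4×10 = 54
  #4 (cap 14, load 12): S1, S2 — cost 4×3 + 8×3 = 36
  Shipping 90, fixed 101 → total 191.
  Any other capacity-feasible assignment to {#2, #4} ships for at least 90.
Compare {#2, #3}: its best feasible assignment gives total 228.
Compare {#1, #2}: its best feasible assignment gives total 243.
Every other set of open sites that can feasibly serve all demand totals ≥ 228 even under its best assignment. Minimum: 191.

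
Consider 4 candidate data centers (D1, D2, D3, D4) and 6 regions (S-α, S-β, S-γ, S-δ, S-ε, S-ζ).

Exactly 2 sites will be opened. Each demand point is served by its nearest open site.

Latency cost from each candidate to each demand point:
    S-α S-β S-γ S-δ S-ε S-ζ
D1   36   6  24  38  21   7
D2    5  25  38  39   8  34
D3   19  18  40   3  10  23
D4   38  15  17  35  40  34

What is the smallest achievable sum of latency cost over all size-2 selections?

69

Open {D1, D3}.
  S-α→D3 19, S-β→D1 6, S-γ→D1 24, S-δ→D3 3, S-ε→D3 10, S-ζ→D1 7  ⇒ total 69.
Compare {D3, D4}: total 87.
Compare {D1, D2}: total 88.
No size-2 selection does better; minimum is 69.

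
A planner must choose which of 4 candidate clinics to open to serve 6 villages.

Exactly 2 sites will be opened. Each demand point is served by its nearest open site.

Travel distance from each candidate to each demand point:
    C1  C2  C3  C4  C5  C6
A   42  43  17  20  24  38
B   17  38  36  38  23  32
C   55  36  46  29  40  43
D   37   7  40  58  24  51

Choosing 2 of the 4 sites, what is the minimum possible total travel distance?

143

Open {A, D}.
  C1→D 37, C2→D 7, C3→A 17, C4→A 20, C5→A 24, C6→A 38  ⇒ total 143.
Compare {A, B}: total 147.
Compare {B, D}: total 153.
No size-2 selection does better; minimum is 143.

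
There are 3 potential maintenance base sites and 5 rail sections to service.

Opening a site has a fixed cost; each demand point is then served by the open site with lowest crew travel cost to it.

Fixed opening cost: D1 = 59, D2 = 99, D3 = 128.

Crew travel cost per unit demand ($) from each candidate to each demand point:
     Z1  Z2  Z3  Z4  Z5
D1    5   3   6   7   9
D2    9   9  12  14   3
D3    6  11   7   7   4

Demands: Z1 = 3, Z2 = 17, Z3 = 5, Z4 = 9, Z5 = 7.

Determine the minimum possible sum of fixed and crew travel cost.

Open {D1}: assign each demand point to its cheapest open site.
  Z1→D1 3×5=15, Z2→D1 17×3=51, Z3→D1 5×6=30, Z4→D1 9×7=63, Z5→D1 7×9=63
  crew travel cost 222, fixed 59 → total 281.
Compare {D1, D2}: crew travel cost 180 + fixed 158 = 338.
Compare {D1, D3}: crew travel cost 187 + fixed 187 = 374.
Compare {D3}: crew travel cost 331 + fixed 128 = 459.
All other subsets cost ≥ 338. Minimum total cost: 281.

281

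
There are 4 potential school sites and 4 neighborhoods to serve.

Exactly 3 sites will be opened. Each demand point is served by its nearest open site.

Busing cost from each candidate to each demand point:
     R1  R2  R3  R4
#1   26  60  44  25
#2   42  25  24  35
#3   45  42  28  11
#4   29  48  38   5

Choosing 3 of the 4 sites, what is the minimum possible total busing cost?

80

Open {#1, #2, #4}.
  R1→#1 26, R2→#2 25, R3→#2 24, R4→#4 5  ⇒ total 80.
Compare {#2, #3, #4}: total 83.
Compare {#1, #2, #3}: total 86.
No size-3 selection does better; minimum is 80.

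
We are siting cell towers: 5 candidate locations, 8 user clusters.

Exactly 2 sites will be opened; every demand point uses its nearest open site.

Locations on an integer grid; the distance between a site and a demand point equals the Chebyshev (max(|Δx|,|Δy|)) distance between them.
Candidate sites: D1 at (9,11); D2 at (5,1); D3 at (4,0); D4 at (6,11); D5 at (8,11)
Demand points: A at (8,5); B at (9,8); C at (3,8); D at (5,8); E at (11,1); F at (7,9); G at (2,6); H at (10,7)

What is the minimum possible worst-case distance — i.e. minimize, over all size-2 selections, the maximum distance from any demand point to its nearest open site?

6

Open {D1, D2}.
  Farthest demand point is C at distance 6 (to D1); all others are ≤ 6.
With {D2, D4} the worst case is 6.
With {D2, D5} the worst case is 6.
No size-2 selection achieves below 6.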